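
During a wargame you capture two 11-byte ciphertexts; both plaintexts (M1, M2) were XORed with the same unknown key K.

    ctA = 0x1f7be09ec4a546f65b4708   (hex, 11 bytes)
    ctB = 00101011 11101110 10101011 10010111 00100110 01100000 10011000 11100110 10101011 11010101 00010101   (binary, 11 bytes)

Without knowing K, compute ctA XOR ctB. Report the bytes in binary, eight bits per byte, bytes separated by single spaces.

00110100 10010101 01001011 00001001 11100010 11000101 11011110 00010000 11110000 10010010 00011101

ctA ⊕ ctB = (M1 ⊕ K) ⊕ (M2 ⊕ K) = M1 ⊕ M2 — the shared key cancels under XOR.
byte 0: 1f xor 2b = 34
byte 1: 7b xor ee = 95
byte 2: e0 xor ab = 4b
byte 3: 9e xor 97 = 09
byte 4: c4 xor 26 = e2
byte 5: a5 xor 60 = c5
byte 6: 46 xor 98 = de
byte 7: f6 xor e6 = 10
byte 8: 5b xor ab = f0
byte 9: 47 xor d5 = 92
byte 10: 08 xor 15 = 1d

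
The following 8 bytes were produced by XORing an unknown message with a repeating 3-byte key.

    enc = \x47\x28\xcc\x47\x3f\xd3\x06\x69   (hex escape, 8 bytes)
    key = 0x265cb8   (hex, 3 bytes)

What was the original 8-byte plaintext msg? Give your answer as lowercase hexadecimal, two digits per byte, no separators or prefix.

The 3-byte key repeats, so the effective keystream is 26 5c b8 26 5c b8 26 5c.
byte 0: 47 xor 26 = 61
byte 1: 28 xor 5c = 74
byte 2: cc xor b8 = 74
byte 3: 47 xor 26 = 61
byte 4: 3f xor 5c = 63
byte 5: d3 xor b8 = 6b
byte 6: 06 xor 26 = 20
byte 7: 69 xor 5c = 35

61747461636b2035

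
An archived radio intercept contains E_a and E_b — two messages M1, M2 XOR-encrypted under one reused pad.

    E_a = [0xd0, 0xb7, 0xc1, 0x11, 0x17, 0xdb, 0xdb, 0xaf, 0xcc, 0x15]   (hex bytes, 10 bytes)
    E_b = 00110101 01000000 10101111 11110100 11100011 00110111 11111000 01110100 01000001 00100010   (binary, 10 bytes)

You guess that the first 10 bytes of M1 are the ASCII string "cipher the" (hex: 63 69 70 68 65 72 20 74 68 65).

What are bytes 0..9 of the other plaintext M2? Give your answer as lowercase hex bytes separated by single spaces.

First, E_a ⊕ E_b = (M1 ⊕ K) ⊕ (M2 ⊕ K) = M1 ⊕ M2, so the key drops out. Then M2 = (M1 ⊕ M2) ⊕ M1 over the first 10 bytes.
byte 0: (d0 ^ 35) ^ 63 = e5 ^ 63 = 86
byte 1: (b7 ^ 40) ^ 69 = f7 ^ 69 = 9e
byte 2: (c1 ^ af) ^ 70 = 6e ^ 70 = 1e
byte 3: (11 ^ f4) ^ 68 = e5 ^ 68 = 8d
byte 4: (17 ^ e3) ^ 65 = f4 ^ 65 = 91
byte 5: (db ^ 37) ^ 72 = ec ^ 72 = 9e
byte 6: (db ^ f8) ^ 20 = 23 ^ 20 = 03
byte 7: (af ^ 74) ^ 74 = db ^ 74 = af
byte 8: (cc ^ 41) ^ 68 = 8d ^ 68 = e5
byte 9: (15 ^ 22) ^ 65 = 37 ^ 65 = 52

86 9e 1e 8d 91 9e 03 af e5 52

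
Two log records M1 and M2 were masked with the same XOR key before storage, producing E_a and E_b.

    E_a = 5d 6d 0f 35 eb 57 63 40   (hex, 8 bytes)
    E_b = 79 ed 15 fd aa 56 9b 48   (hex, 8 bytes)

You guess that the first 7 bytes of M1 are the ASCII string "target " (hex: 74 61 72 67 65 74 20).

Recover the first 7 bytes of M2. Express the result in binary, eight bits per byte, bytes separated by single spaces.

01010000 11100001 01101000 10101111 00100100 01110101 11011000

First, E_a ⊕ E_b = (M1 ⊕ K) ⊕ (M2 ⊕ K) = M1 ⊕ M2, so the key drops out. Then M2 = (M1 ⊕ M2) ⊕ M1 over the first 7 bytes.
byte 0: (5d ⊕ 79) ⊕ 74 = 24 ⊕ 74 = 50
byte 1: (6d ⊕ ed) ⊕ 61 = 80 ⊕ 61 = e1
byte 2: (0f ⊕ 15) ⊕ 72 = 1a ⊕ 72 = 68
byte 3: (35 ⊕ fd) ⊕ 67 = c8 ⊕ 67 = af
byte 4: (eb ⊕ aa) ⊕ 65 = 41 ⊕ 65 = 24
byte 5: (57 ⊕ 56) ⊕ 74 = 01 ⊕ 74 = 75
byte 6: (63 ⊕ 9b) ⊕ 20 = f8 ⊕ 20 = d8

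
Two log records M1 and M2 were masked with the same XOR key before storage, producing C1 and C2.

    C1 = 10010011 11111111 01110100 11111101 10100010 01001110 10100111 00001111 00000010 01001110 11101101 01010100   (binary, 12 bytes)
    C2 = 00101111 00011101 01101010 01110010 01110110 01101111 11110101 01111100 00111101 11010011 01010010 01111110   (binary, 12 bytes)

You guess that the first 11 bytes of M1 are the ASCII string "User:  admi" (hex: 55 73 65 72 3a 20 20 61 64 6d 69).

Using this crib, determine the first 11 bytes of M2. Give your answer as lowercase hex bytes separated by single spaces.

First, C1 ⊕ C2 = (M1 ⊕ K) ⊕ (M2 ⊕ K) = M1 ⊕ M2, so the key drops out. Then M2 = (M1 ⊕ M2) ⊕ M1 over the first 11 bytes.
byte 0: (93 ^ 2f) ^ 55 = bc ^ 55 = e9
byte 1: (ff ^ 1d) ^ 73 = e2 ^ 73 = 91
byte 2: (74 ^ 6a) ^ 65 = 1e ^ 65 = 7b
byte 3: (fd ^ 72) ^ 72 = 8f ^ 72 = fd
byte 4: (a2 ^ 76) ^ 3a = d4 ^ 3a = ee
byte 5: (4e ^ 6f) ^ 20 = 21 ^ 20 = 01
byte 6: (a7 ^ f5) ^ 20 = 52 ^ 20 = 72
byte 7: (0f ^ 7c) ^ 61 = 73 ^ 61 = 12
byte 8: (02 ^ 3d) ^ 64 = 3f ^ 64 = 5b
byte 9: (4e ^ d3) ^ 6d = 9d ^ 6d = f0
byte 10: (ed ^ 52) ^ 69 = bf ^ 69 = d6

e9 91 7b fd ee 01 72 12 5b f0 d6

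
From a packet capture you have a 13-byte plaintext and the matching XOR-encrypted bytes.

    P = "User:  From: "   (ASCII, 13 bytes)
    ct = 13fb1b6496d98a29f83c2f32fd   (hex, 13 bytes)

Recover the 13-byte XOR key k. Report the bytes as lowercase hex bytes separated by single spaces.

Since ct = P ⊕ k, XORing both sides with P gives k = P ⊕ ct.
 85 XOR  19 =  70
115 XOR 251 = 136
101 XOR  27 = 126
114 XOR 100 =  22
 58 XOR 150 = 172
 32 XOR 217 = 249
 32 XOR 138 = 170
 70 XOR  41 = 111
114 XOR 248 = 138
111 XOR  60 =  83
109 XOR  47 =  66
 58 XOR  50 =   8
 32 XOR 253 = 221

46 88 7e 16 ac f9 aa 6f 8a 53 42 08 dd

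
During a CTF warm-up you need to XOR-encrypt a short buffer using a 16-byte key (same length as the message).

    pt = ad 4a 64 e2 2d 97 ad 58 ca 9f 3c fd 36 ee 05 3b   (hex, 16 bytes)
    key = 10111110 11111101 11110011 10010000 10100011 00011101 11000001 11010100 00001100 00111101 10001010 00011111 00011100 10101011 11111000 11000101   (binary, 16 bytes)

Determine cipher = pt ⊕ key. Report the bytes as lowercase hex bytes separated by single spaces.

byte 0: 10101101 XOR 10111110 = 00010011
byte 1: 01001010 XOR 11111101 = 10110111
byte 2: 01100100 XOR 11110011 = 10010111
byte 3: 11100010 XOR 10010000 = 01110010
byte 4: 00101101 XOR 10100011 = 10001110
byte 5: 10010111 XOR 00011101 = 10001010
byte 6: 10101101 XOR 11000001 = 01101100
byte 7: 01011000 XOR 11010100 = 10001100
byte 8: 11001010 XOR 00001100 = 11000110
byte 9: 10011111 XOR 00111101 = 10100010
byte 10: 00111100 XOR 10001010 = 10110110
byte 11: 11111101 XOR 00011111 = 11100010
byte 12: 00110110 XOR 00011100 = 00101010
byte 13: 11101110 XOR 10101011 = 01000101
byte 14: 00000101 XOR 11111000 = 11111101
byte 15: 00111011 XOR 11000101 = 11111110

13 b7 97 72 8e 8a 6c 8c c6 a2 b6 e2 2a 45 fd fe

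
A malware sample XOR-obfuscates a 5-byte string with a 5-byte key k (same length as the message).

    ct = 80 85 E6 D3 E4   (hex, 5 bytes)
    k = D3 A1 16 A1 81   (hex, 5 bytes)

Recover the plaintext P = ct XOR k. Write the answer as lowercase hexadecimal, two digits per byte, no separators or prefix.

80 ⊕ d3 = 53
85 ⊕ a1 = 24
e6 ⊕ 16 = f0
d3 ⊕ a1 = 72
e4 ⊕ 81 = 65

5324f07265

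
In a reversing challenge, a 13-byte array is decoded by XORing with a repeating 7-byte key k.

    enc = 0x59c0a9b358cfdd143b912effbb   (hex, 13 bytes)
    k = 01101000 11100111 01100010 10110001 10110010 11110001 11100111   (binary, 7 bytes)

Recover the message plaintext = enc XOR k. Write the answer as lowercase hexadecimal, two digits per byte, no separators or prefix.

3127cb02ea3e3a7cdcf39f4d4a

The 7-byte key repeats, so the effective keystream is 68 e7 62 b1 b2 f1 e7 68 e7 62 b1 b2 f1.
byte 0: 59 ⊕ 68 = 31
byte 1: c0 ⊕ e7 = 27
byte 2: a9 ⊕ 62 = cb
byte 3: b3 ⊕ b1 = 02
byte 4: 58 ⊕ b2 = ea
byte 5: cf ⊕ f1 = 3e
byte 6: dd ⊕ e7 = 3a
byte 7: 14 ⊕ 68 = 7c
byte 8: 3b ⊕ e7 = dc
byte 9: 91 ⊕ 62 = f3
byte 10: 2e ⊕ b1 = 9f
byte 11: ff ⊕ b2 = 4d
byte 12: bb ⊕ f1 = 4a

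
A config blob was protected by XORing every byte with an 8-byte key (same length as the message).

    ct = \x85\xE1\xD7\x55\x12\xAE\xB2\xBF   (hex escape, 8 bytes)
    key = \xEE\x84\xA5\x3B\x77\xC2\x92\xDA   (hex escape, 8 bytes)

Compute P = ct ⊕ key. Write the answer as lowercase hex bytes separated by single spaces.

6b 65 72 6e 65 6c 20 65

byte 0: 133 ^ 238 = 107
byte 1: 225 ^ 132 = 101
byte 2: 215 ^ 165 = 114
byte 3:  85 ^  59 = 110
byte 4:  18 ^ 119 = 101
byte 5: 174 ^ 194 = 108
byte 6: 178 ^ 146 =  32
byte 7: 191 ^ 218 = 101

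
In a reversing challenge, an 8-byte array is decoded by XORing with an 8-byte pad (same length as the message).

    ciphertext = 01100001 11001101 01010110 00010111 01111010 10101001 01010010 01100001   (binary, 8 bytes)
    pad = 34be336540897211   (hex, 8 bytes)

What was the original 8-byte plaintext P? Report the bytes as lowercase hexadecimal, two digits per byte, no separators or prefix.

XOR is its own inverse, so applying the key byte-wise gives the result directly.
byte 0: 61 XOR 34 = 55
byte 1: cd XOR be = 73
byte 2: 56 XOR 33 = 65
byte 3: 17 XOR 65 = 72
byte 4: 7a XOR 40 = 3a
byte 5: a9 XOR 89 = 20
byte 6: 52 XOR 72 = 20
byte 7: 61 XOR 11 = 70

557365723a202070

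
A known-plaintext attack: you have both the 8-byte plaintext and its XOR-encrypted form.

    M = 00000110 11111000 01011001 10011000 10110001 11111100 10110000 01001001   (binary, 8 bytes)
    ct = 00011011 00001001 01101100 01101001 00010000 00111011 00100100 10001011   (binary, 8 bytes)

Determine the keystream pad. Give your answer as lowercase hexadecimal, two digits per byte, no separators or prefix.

Since ct = M ⊕ pad, XORing both sides with M gives pad = M ⊕ ct.
byte 0: 00000110 ⊕ 00011011 = 00011101
byte 1: 11111000 ⊕ 00001001 = 11110001
byte 2: 01011001 ⊕ 01101100 = 00110101
byte 3: 10011000 ⊕ 01101001 = 11110001
byte 4: 10110001 ⊕ 00010000 = 10100001
byte 5: 11111100 ⊕ 00111011 = 11000111
byte 6: 10110000 ⊕ 00100100 = 10010100
byte 7: 01001001 ⊕ 10001011 = 11000010

1df135f1a1c794c2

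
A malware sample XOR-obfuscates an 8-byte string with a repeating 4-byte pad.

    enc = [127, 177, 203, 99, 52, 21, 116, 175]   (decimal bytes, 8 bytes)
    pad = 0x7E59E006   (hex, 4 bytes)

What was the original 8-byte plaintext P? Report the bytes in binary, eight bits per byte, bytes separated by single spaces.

The 4-byte key repeats, so the effective keystream is 7e 59 e0 06 7e 59 e0 06.
byte 0: 7f xor 7e = 01
byte 1: b1 xor 59 = e8
byte 2: cb xor e0 = 2b
byte 3: 63 xor 06 = 65
byte 4: 34 xor 7e = 4a
byte 5: 15 xor 59 = 4c
byte 6: 74 xor e0 = 94
byte 7: af xor 06 = a9

00000001 11101000 00101011 01100101 01001010 01001100 10010100 10101001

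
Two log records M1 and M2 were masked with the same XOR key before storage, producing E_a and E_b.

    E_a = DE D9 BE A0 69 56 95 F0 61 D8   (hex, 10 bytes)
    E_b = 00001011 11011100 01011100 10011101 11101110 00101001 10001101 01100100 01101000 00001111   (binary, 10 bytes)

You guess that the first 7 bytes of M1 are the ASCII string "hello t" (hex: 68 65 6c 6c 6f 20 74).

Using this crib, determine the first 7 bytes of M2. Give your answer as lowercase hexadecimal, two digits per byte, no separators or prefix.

First, E_a ⊕ E_b = (M1 ⊕ K) ⊕ (M2 ⊕ K) = M1 ⊕ M2, so the key drops out. Then M2 = (M1 ⊕ M2) ⊕ M1 over the first 7 bytes.
byte 0: (de XOR 0b) XOR 68 = d5 XOR 68 = bd
byte 1: (d9 XOR dc) XOR 65 = 05 XOR 65 = 60
byte 2: (be XOR 5c) XOR 6c = e2 XOR 6c = 8e
byte 3: (a0 XOR 9d) XOR 6c = 3d XOR 6c = 51
byte 4: (69 XOR ee) XOR 6f = 87 XOR 6f = e8
byte 5: (56 XOR 29) XOR 20 = 7f XOR 20 = 5f
byte 6: (95 XOR 8d) XOR 74 = 18 XOR 74 = 6c

bd608e51e85f6c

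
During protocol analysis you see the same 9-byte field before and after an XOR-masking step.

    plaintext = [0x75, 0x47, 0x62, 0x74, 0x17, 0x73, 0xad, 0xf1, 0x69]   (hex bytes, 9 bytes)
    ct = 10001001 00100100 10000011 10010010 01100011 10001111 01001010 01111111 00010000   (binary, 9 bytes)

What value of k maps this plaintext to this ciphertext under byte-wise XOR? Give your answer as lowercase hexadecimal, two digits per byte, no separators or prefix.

fc63e1e674fce78e79

Since ct = plaintext ⊕ k, XORing both sides with plaintext gives k = plaintext ⊕ ct.
117 ^ 137 = 252
 71 ^  36 =  99
 98 ^ 131 = 225
116 ^ 146 = 230
 23 ^  99 = 116
115 ^ 143 = 252
173 ^  74 = 231
241 ^ 127 = 142
105 ^  16 = 121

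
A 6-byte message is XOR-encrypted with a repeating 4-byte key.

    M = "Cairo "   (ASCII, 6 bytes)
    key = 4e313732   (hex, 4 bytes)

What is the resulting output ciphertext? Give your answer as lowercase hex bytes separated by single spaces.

0d 50 5e 40 21 11

The 4-byte key repeats, so the effective keystream is 4e 31 37 32 4e 31.
byte 0: 01000011 ⊕ 01001110 = 00001101
byte 1: 01100001 ⊕ 00110001 = 01010000
byte 2: 01101001 ⊕ 00110111 = 01011110
byte 3: 01110010 ⊕ 00110010 = 01000000
byte 4: 01101111 ⊕ 01001110 = 00100001
byte 5: 00100000 ⊕ 00110001 = 00010001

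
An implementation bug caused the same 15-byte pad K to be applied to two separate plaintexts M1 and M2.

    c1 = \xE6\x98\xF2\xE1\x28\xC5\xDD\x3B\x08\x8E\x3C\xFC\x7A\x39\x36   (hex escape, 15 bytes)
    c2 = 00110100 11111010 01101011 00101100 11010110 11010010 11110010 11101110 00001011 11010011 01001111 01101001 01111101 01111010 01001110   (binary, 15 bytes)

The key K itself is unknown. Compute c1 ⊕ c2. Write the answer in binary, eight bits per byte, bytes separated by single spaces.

11010010 01100010 10011001 11001101 11111110 00010111 00101111 11010101 00000011 01011101 01110011 10010101 00000111 01000011 01111000

c1 ⊕ c2 = (M1 ⊕ K) ⊕ (M2 ⊕ K) = M1 ⊕ M2 — the shared key cancels under XOR.
230 xor  52 = 210
152 xor 250 =  98
242 xor 107 = 153
225 xor  44 = 205
 40 xor 214 = 254
197 xor 210 =  23
221 xor 242 =  47
 59 xor 238 = 213
  8 xor  11 =   3
142 xor 211 =  93
 60 xor  79 = 115
252 xor 105 = 149
122 xor 125 =   7
 57 xor 122 =  67
 54 xor  78 = 120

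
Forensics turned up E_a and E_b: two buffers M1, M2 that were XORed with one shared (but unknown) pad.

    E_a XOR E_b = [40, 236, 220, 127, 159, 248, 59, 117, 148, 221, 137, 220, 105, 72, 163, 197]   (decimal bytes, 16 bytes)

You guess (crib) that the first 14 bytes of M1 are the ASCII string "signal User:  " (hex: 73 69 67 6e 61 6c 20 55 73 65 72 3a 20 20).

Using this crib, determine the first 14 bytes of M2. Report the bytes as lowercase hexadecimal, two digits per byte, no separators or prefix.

Since E_a ⊕ E_b = M1 ⊕ M2, XORing with the guessed M1 bytes yields the corresponding M2 bytes: M2 = (E_a ⊕ E_b) ⊕ M1.
28 ⊕ 73 = 5b
ec ⊕ 69 = 85
dc ⊕ 67 = bb
7f ⊕ 6e = 11
9f ⊕ 61 = fe
f8 ⊕ 6c = 94
3b ⊕ 20 = 1b
75 ⊕ 55 = 20
94 ⊕ 73 = e7
dd ⊕ 65 = b8
89 ⊕ 72 = fb
dc ⊕ 3a = e6
69 ⊕ 20 = 49
48 ⊕ 20 = 68

5b85bb11fe941b20e7b8fbe64968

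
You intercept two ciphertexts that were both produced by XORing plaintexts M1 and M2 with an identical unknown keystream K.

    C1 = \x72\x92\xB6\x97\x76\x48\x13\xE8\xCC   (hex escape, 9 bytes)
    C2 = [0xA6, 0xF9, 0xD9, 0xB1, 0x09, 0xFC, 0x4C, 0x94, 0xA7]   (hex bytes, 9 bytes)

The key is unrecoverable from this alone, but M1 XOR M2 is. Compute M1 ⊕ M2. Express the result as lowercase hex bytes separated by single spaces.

C1 ⊕ C2 = (M1 ⊕ K) ⊕ (M2 ⊕ K) = M1 ⊕ M2 — the shared key cancels under XOR.
72 ⊕ a6 = d4
92 ⊕ f9 = 6b
b6 ⊕ d9 = 6f
97 ⊕ b1 = 26
76 ⊕ 09 = 7f
48 ⊕ fc = b4
13 ⊕ 4c = 5f
e8 ⊕ 94 = 7c
cc ⊕ a7 = 6b

d4 6b 6f 26 7f b4 5f 7c 6b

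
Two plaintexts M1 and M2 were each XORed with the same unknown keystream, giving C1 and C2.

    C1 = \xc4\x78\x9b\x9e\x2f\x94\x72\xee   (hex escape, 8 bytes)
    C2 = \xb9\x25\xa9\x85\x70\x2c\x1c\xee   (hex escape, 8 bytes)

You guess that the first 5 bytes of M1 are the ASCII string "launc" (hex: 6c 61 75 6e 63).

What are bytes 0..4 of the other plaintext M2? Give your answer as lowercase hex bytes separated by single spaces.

First, C1 ⊕ C2 = (M1 ⊕ K) ⊕ (M2 ⊕ K) = M1 ⊕ M2, so the key drops out. Then M2 = (M1 ⊕ M2) ⊕ M1 over the first 5 bytes.
byte 0: (c4 XOR b9) XOR 6c = 7d XOR 6c = 11
byte 1: (78 XOR 25) XOR 61 = 5d XOR 61 = 3c
byte 2: (9b XOR a9) XOR 75 = 32 XOR 75 = 47
byte 3: (9e XOR 85) XOR 6e = 1b XOR 6e = 75
byte 4: (2f XOR 70) XOR 63 = 5f XOR 63 = 3c

11 3c 47 75 3c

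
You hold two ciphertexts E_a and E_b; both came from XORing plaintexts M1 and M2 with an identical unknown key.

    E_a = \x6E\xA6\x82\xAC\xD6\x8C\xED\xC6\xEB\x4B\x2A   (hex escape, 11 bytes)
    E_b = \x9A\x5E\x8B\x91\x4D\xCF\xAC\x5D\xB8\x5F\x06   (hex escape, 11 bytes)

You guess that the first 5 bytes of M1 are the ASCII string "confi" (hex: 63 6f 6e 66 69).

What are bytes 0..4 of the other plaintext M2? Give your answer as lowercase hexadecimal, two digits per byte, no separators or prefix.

First, E_a ⊕ E_b = (M1 ⊕ K) ⊕ (M2 ⊕ K) = M1 ⊕ M2, so the key drops out. Then M2 = (M1 ⊕ M2) ⊕ M1 over the first 5 bytes.
byte 0: (6e ⊕ 9a) ⊕ 63 = f4 ⊕ 63 = 97
byte 1: (a6 ⊕ 5e) ⊕ 6f = f8 ⊕ 6f = 97
byte 2: (82 ⊕ 8b) ⊕ 6e = 09 ⊕ 6e = 67
byte 3: (ac ⊕ 91) ⊕ 66 = 3d ⊕ 66 = 5b
byte 4: (d6 ⊕ 4d) ⊕ 69 = 9b ⊕ 69 = f2

9797675bf2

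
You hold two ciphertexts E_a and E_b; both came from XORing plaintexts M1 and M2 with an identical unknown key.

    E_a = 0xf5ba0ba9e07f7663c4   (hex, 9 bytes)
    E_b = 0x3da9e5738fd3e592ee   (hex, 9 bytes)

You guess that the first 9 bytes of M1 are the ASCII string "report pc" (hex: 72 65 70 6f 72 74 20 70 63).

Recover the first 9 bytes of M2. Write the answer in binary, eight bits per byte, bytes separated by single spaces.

10111010 01110110 10011110 10110101 00011101 11011000 10110011 10000001 01001001

First, E_a ⊕ E_b = (M1 ⊕ K) ⊕ (M2 ⊕ K) = M1 ⊕ M2, so the key drops out. Then M2 = (M1 ⊕ M2) ⊕ M1 over the first 9 bytes.
byte 0: (f5 xor 3d) xor 72 = c8 xor 72 = ba
byte 1: (ba xor a9) xor 65 = 13 xor 65 = 76
byte 2: (0b xor e5) xor 70 = ee xor 70 = 9e
byte 3: (a9 xor 73) xor 6f = da xor 6f = b5
byte 4: (e0 xor 8f) xor 72 = 6f xor 72 = 1d
byte 5: (7f xor d3) xor 74 = ac xor 74 = d8
byte 6: (76 xor e5) xor 20 = 93 xor 20 = b3
byte 7: (63 xor 92) xor 70 = f1 xor 70 = 81
byte 8: (c4 xor ee) xor 63 = 2a xor 63 = 49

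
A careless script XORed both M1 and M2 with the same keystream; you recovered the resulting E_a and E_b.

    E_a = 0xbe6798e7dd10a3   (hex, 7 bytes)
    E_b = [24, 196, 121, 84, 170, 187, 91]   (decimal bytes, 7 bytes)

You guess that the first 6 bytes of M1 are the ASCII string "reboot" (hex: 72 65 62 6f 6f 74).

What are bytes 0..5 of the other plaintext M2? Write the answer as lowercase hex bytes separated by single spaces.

First, E_a ⊕ E_b = (M1 ⊕ K) ⊕ (M2 ⊕ K) = M1 ⊕ M2, so the key drops out. Then M2 = (M1 ⊕ M2) ⊕ M1 over the first 6 bytes.
byte 0: (be ^ 18) ^ 72 = a6 ^ 72 = d4
byte 1: (67 ^ c4) ^ 65 = a3 ^ 65 = c6
byte 2: (98 ^ 79) ^ 62 = e1 ^ 62 = 83
byte 3: (e7 ^ 54) ^ 6f = b3 ^ 6f = dc
byte 4: (dd ^ aa) ^ 6f = 77 ^ 6f = 18
byte 5: (10 ^ bb) ^ 74 = ab ^ 74 = df

d4 c6 83 dc 18 df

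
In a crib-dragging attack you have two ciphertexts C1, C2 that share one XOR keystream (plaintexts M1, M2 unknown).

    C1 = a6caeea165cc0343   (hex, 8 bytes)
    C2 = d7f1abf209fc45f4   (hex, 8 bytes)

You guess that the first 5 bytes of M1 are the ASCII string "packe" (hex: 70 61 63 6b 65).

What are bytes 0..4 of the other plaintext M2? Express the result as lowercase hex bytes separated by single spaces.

First, C1 ⊕ C2 = (M1 ⊕ K) ⊕ (M2 ⊕ K) = M1 ⊕ M2, so the key drops out. Then M2 = (M1 ⊕ M2) ⊕ M1 over the first 5 bytes.
byte 0: (a6 ^ d7) ^ 70 = 71 ^ 70 = 01
byte 1: (ca ^ f1) ^ 61 = 3b ^ 61 = 5a
byte 2: (ee ^ ab) ^ 63 = 45 ^ 63 = 26
byte 3: (a1 ^ f2) ^ 6b = 53 ^ 6b = 38
byte 4: (65 ^ 09) ^ 65 = 6c ^ 65 = 09

01 5a 26 38 09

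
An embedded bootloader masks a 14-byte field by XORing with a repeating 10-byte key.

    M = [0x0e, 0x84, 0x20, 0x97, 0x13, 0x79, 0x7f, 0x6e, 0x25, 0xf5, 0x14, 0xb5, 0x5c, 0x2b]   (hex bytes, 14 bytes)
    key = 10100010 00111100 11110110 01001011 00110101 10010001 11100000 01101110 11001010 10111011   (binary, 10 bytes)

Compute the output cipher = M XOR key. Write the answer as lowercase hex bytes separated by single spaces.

The 10-byte key repeats, so the effective keystream is a2 3c f6 4b 35 91 e0 6e ca bb a2 3c f6 4b.
byte 0: 0e XOR a2 = ac
byte 1: 84 XOR 3c = b8
byte 2: 20 XOR f6 = d6
byte 3: 97 XOR 4b = dc
byte 4: 13 XOR 35 = 26
byte 5: 79 XOR 91 = e8
byte 6: 7f XOR e0 = 9f
byte 7: 6e XOR 6e = 00
byte 8: 25 XOR ca = ef
byte 9: f5 XOR bb = 4e
byte 10: 14 XOR a2 = b6
byte 11: b5 XOR 3c = 89
byte 12: 5c XOR f6 = aa
byte 13: 2b XOR 4b = 60

ac b8 d6 dc 26 e8 9f 00 ef 4e b6 89 aa 60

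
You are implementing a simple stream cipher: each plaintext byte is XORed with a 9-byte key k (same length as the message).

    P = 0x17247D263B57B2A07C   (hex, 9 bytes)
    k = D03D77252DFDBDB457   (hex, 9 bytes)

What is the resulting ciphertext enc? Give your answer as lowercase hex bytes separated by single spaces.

XOR is its own inverse, so applying the key byte-wise gives the result directly.
17 ^ d0 = c7
24 ^ 3d = 19
7d ^ 77 = 0a
26 ^ 25 = 03
3b ^ 2d = 16
57 ^ fd = aa
b2 ^ bd = 0f
a0 ^ b4 = 14
7c ^ 57 = 2b

c7 19 0a 03 16 aa 0f 14 2b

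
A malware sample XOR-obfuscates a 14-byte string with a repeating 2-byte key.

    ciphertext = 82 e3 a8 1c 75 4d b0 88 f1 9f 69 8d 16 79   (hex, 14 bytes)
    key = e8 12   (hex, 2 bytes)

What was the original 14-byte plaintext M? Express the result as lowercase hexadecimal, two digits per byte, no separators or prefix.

The 2-byte key repeats, so the effective keystream is e8 12 e8 12 e8 12 e8 12 e8 12 e8 12 e8 12.
byte 0: 130 XOR 232 = 106
byte 1: 227 XOR  18 = 241
byte 2: 168 XOR 232 =  64
byte 3:  28 XOR  18 =  14
byte 4: 117 XOR 232 = 157
byte 5:  77 XOR  18 =  95
byte 6: 176 XOR 232 =  88
byte 7: 136 XOR  18 = 154
byte 8: 241 XOR 232 =  25
byte 9: 159 XOR  18 = 141
byte 10: 105 XOR 232 = 129
byte 11: 141 XOR  18 = 159
byte 12:  22 XOR 232 = 254
byte 13: 121 XOR  18 = 107

6af1400e9d5f589a198d819ffe6b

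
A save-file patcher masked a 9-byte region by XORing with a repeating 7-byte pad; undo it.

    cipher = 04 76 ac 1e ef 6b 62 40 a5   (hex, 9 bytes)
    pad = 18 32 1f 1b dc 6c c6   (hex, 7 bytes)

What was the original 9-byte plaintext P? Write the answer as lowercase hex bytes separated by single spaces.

The 7-byte key repeats, so the effective keystream is 18 32 1f 1b dc 6c c6 18 32.
byte 0: 04 ^ 18 = 1c
byte 1: 76 ^ 32 = 44
byte 2: ac ^ 1f = b3
byte 3: 1e ^ 1b = 05
byte 4: ef ^ dc = 33
byte 5: 6b ^ 6c = 07
byte 6: 62 ^ c6 = a4
byte 7: 40 ^ 18 = 58
byte 8: a5 ^ 32 = 97

1c 44 b3 05 33 07 a4 58 97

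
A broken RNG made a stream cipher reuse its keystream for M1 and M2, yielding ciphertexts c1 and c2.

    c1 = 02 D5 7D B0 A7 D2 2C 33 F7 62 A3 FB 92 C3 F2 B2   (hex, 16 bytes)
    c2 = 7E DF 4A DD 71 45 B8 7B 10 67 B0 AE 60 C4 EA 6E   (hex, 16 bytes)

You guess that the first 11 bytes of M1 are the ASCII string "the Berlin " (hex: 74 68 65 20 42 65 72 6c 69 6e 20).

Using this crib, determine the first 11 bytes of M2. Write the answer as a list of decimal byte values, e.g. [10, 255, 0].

[8, 98, 82, 77, 148, 242, 230, 36, 142, 107, 51]

First, c1 ⊕ c2 = (M1 ⊕ K) ⊕ (M2 ⊕ K) = M1 ⊕ M2, so the key drops out. Then M2 = (M1 ⊕ M2) ⊕ M1 over the first 11 bytes.
byte 0: (02 XOR 7e) XOR 74 = 7c XOR 74 = 08
byte 1: (d5 XOR df) XOR 68 = 0a XOR 68 = 62
byte 2: (7d XOR 4a) XOR 65 = 37 XOR 65 = 52
byte 3: (b0 XOR dd) XOR 20 = 6d XOR 20 = 4d
byte 4: (a7 XOR 71) XOR 42 = d6 XOR 42 = 94
byte 5: (d2 XOR 45) XOR 65 = 97 XOR 65 = f2
byte 6: (2c XOR b8) XOR 72 = 94 XOR 72 = e6
byte 7: (33 XOR 7b) XOR 6c = 48 XOR 6c = 24
byte 8: (f7 XOR 10) XOR 69 = e7 XOR 69 = 8e
byte 9: (62 XOR 67) XOR 6e = 05 XOR 6e = 6b
byte 10: (a3 XOR b0) XOR 20 = 13 XOR 20 = 33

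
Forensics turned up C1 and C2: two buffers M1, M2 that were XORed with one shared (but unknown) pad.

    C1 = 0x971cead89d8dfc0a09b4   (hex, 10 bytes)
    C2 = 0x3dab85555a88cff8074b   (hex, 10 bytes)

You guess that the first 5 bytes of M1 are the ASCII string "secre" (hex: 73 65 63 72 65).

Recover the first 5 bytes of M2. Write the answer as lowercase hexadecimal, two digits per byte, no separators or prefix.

First, C1 ⊕ C2 = (M1 ⊕ K) ⊕ (M2 ⊕ K) = M1 ⊕ M2, so the key drops out. Then M2 = (M1 ⊕ M2) ⊕ M1 over the first 5 bytes.
byte 0: (97 ⊕ 3d) ⊕ 73 = aa ⊕ 73 = d9
byte 1: (1c ⊕ ab) ⊕ 65 = b7 ⊕ 65 = d2
byte 2: (ea ⊕ 85) ⊕ 63 = 6f ⊕ 63 = 0c
byte 3: (d8 ⊕ 55) ⊕ 72 = 8d ⊕ 72 = ff
byte 4: (9d ⊕ 5a) ⊕ 65 = c7 ⊕ 65 = a2

d9d20cffa2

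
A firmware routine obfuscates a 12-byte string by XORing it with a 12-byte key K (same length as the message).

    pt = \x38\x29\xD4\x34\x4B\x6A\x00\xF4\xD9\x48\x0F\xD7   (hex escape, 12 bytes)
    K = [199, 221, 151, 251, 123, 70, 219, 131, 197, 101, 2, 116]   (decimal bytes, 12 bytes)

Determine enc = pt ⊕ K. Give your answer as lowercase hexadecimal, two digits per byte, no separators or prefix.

00111000 XOR 11000111 = 11111111
00101001 XOR 11011101 = 11110100
11010100 XOR 10010111 = 01000011
00110100 XOR 11111011 = 11001111
01001011 XOR 01111011 = 00110000
01101010 XOR 01000110 = 00101100
00000000 XOR 11011011 = 11011011
11110100 XOR 10000011 = 01110111
11011001 XOR 11000101 = 00011100
01001000 XOR 01100101 = 00101101
00001111 XOR 00000010 = 00001101
11010111 XOR 01110100 = 10100011

fff443cf302cdb771c2d0da3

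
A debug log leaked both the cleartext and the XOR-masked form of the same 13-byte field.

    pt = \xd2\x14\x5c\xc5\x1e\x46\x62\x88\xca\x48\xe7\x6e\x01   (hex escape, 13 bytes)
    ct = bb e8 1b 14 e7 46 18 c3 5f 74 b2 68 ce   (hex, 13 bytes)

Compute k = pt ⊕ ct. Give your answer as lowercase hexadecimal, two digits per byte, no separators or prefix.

69fc47d1f9007a4b953c5506cf

Since ct = pt ⊕ k, XORing both sides with pt gives k = pt ⊕ ct.
d2 ^ bb = 69
14 ^ e8 = fc
5c ^ 1b = 47
c5 ^ 14 = d1
1e ^ e7 = f9
46 ^ 46 = 00
62 ^ 18 = 7a
88 ^ c3 = 4b
ca ^ 5f = 95
48 ^ 74 = 3c
e7 ^ b2 = 55
6e ^ 68 = 06
01 ^ ce = cf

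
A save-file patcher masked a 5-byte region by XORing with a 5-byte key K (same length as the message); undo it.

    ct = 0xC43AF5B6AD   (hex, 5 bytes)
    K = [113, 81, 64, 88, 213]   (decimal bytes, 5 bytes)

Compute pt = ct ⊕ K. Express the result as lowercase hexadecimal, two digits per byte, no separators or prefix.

XOR is its own inverse, so applying the key byte-wise gives the result directly.
c4 ^ 71 = b5
3a ^ 51 = 6b
f5 ^ 40 = b5
b6 ^ 58 = ee
ad ^ d5 = 78

b56bb5ee78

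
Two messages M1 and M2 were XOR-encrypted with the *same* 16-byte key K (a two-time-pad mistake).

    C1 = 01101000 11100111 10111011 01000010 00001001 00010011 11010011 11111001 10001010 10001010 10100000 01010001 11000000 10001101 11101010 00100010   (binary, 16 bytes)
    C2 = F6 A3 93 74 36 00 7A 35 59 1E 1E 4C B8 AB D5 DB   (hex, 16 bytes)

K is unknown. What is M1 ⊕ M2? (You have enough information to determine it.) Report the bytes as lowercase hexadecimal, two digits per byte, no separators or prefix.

9e4428363f13a9ccd394be1d78263ff9

C1 ⊕ C2 = (M1 ⊕ K) ⊕ (M2 ⊕ K) = M1 ⊕ M2 — the shared key cancels under XOR.
byte 0: 01101000 ^ 11110110 = 10011110
byte 1: 11100111 ^ 10100011 = 01000100
byte 2: 10111011 ^ 10010011 = 00101000
byte 3: 01000010 ^ 01110100 = 00110110
byte 4: 00001001 ^ 00110110 = 00111111
byte 5: 00010011 ^ 00000000 = 00010011
byte 6: 11010011 ^ 01111010 = 10101001
byte 7: 11111001 ^ 00110101 = 11001100
byte 8: 10001010 ^ 01011001 = 11010011
byte 9: 10001010 ^ 00011110 = 10010100
byte 10: 10100000 ^ 00011110 = 10111110
byte 11: 01010001 ^ 01001100 = 00011101
byte 12: 11000000 ^ 10111000 = 01111000
byte 13: 10001101 ^ 10101011 = 00100110
byte 14: 11101010 ^ 11010101 = 00111111
byte 15: 00100010 ^ 11011011 = 11111001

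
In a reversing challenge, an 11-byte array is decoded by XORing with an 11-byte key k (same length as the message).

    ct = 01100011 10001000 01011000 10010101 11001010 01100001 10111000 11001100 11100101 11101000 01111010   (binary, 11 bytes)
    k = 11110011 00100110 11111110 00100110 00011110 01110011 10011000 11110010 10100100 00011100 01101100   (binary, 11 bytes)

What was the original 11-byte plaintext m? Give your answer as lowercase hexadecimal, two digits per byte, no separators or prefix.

90aea6b3d412203e41f416

byte 0: 63 xor f3 = 90
byte 1: 88 xor 26 = ae
byte 2: 58 xor fe = a6
byte 3: 95 xor 26 = b3
byte 4: ca xor 1e = d4
byte 5: 61 xor 73 = 12
byte 6: b8 xor 98 = 20
byte 7: cc xor f2 = 3e
byte 8: e5 xor a4 = 41
byte 9: e8 xor 1c = f4
byte 10: 7a xor 6c = 16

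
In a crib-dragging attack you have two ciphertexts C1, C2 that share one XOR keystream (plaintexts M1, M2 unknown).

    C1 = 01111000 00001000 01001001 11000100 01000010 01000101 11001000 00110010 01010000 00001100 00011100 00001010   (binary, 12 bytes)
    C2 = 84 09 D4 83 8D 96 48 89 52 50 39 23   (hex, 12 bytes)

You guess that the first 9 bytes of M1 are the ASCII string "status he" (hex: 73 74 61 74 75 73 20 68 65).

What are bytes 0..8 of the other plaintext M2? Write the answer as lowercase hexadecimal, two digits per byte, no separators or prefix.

First, C1 ⊕ C2 = (M1 ⊕ K) ⊕ (M2 ⊕ K) = M1 ⊕ M2, so the key drops out. Then M2 = (M1 ⊕ M2) ⊕ M1 over the first 9 bytes.
byte 0: (78 ⊕ 84) ⊕ 73 = fc ⊕ 73 = 8f
byte 1: (08 ⊕ 09) ⊕ 74 = 01 ⊕ 74 = 75
byte 2: (49 ⊕ d4) ⊕ 61 = 9d ⊕ 61 = fc
byte 3: (c4 ⊕ 83) ⊕ 74 = 47 ⊕ 74 = 33
byte 4: (42 ⊕ 8d) ⊕ 75 = cf ⊕ 75 = ba
byte 5: (45 ⊕ 96) ⊕ 73 = d3 ⊕ 73 = a0
byte 6: (c8 ⊕ 48) ⊕ 20 = 80 ⊕ 20 = a0
byte 7: (32 ⊕ 89) ⊕ 68 = bb ⊕ 68 = d3
byte 8: (50 ⊕ 52) ⊕ 65 = 02 ⊕ 65 = 67

8f75fc33baa0a0d367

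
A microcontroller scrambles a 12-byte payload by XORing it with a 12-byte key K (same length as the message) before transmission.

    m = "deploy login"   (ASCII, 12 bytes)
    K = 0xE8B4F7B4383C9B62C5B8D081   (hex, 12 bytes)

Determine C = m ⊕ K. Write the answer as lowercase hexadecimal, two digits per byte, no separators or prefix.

8cd187d85745bb0eaadfb9ef

100 xor 232 = 140
101 xor 180 = 209
112 xor 247 = 135
108 xor 180 = 216
111 xor  56 =  87
121 xor  60 =  69
 32 xor 155 = 187
108 xor  98 =  14
111 xor 197 = 170
103 xor 184 = 223
105 xor 208 = 185
110 xor 129 = 239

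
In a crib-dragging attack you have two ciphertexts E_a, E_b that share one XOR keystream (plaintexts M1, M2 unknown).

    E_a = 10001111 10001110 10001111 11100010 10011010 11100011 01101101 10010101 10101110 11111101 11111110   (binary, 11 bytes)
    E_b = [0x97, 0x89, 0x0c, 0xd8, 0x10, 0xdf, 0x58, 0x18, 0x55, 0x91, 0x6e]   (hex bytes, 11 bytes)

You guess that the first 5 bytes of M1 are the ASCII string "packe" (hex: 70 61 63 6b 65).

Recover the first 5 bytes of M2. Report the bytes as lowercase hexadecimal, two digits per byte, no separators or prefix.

First, E_a ⊕ E_b = (M1 ⊕ K) ⊕ (M2 ⊕ K) = M1 ⊕ M2, so the key drops out. Then M2 = (M1 ⊕ M2) ⊕ M1 over the first 5 bytes.
byte 0: (8f xor 97) xor 70 = 18 xor 70 = 68
byte 1: (8e xor 89) xor 61 = 07 xor 61 = 66
byte 2: (8f xor 0c) xor 63 = 83 xor 63 = e0
byte 3: (e2 xor d8) xor 6b = 3a xor 6b = 51
byte 4: (9a xor 10) xor 65 = 8a xor 65 = ef

6866e051ef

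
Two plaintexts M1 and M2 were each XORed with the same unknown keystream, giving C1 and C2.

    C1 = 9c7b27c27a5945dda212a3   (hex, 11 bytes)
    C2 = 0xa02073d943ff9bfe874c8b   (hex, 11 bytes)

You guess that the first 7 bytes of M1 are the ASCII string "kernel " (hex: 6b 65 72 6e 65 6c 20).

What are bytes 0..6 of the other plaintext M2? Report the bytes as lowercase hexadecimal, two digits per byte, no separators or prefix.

573e26755ccafe

First, C1 ⊕ C2 = (M1 ⊕ K) ⊕ (M2 ⊕ K) = M1 ⊕ M2, so the key drops out. Then M2 = (M1 ⊕ M2) ⊕ M1 over the first 7 bytes.
byte 0: (9c ^ a0) ^ 6b = 3c ^ 6b = 57
byte 1: (7b ^ 20) ^ 65 = 5b ^ 65 = 3e
byte 2: (27 ^ 73) ^ 72 = 54 ^ 72 = 26
byte 3: (c2 ^ d9) ^ 6e = 1b ^ 6e = 75
byte 4: (7a ^ 43) ^ 65 = 39 ^ 65 = 5c
byte 5: (59 ^ ff) ^ 6c = a6 ^ 6c = ca
byte 6: (45 ^ 9b) ^ 20 = de ^ 20 = fe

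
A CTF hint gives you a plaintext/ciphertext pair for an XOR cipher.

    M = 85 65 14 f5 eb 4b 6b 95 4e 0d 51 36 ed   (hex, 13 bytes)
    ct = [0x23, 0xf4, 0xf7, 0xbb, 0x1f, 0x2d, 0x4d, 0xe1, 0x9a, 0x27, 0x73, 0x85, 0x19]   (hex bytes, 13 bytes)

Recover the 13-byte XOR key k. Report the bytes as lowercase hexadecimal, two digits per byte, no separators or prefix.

Since ct = M ⊕ k, XORing both sides with M gives k = M ⊕ ct.
85 XOR 23 = a6
65 XOR f4 = 91
14 XOR f7 = e3
f5 XOR bb = 4e
eb XOR 1f = f4
4b XOR 2d = 66
6b XOR 4d = 26
95 XOR e1 = 74
4e XOR 9a = d4
0d XOR 27 = 2a
51 XOR 73 = 22
36 XOR 85 = b3
ed XOR 19 = f4

a691e34ef4662674d42a22b3f4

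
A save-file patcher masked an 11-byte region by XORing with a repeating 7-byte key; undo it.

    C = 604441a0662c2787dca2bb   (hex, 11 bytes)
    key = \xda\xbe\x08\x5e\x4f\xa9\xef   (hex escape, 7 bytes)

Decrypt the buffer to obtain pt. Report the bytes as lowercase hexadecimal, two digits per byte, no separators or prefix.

The 7-byte key repeats, so the effective keystream is da be 08 5e 4f a9 ef da be 08 5e.
byte 0: 60 xor da = ba
byte 1: 44 xor be = fa
byte 2: 41 xor 08 = 49
byte 3: a0 xor 5e = fe
byte 4: 66 xor 4f = 29
byte 5: 2c xor a9 = 85
byte 6: 27 xor ef = c8
byte 7: 87 xor da = 5d
byte 8: dc xor be = 62
byte 9: a2 xor 08 = aa
byte 10: bb xor 5e = e5

bafa49fe2985c85d62aae5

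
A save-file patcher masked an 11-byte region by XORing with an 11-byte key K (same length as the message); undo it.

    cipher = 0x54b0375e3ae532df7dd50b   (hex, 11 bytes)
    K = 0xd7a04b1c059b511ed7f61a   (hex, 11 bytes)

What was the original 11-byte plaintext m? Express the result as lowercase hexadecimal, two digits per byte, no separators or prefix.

83107c423f7e63c1aa2311

byte 0: 01010100 xor 11010111 = 10000011
byte 1: 10110000 xor 10100000 = 00010000
byte 2: 00110111 xor 01001011 = 01111100
byte 3: 01011110 xor 00011100 = 01000010
byte 4: 00111010 xor 00000101 = 00111111
byte 5: 11100101 xor 10011011 = 01111110
byte 6: 00110010 xor 01010001 = 01100011
byte 7: 11011111 xor 00011110 = 11000001
byte 8: 01111101 xor 11010111 = 10101010
byte 9: 11010101 xor 11110110 = 00100011
byte 10: 00001011 xor 00011010 = 00010001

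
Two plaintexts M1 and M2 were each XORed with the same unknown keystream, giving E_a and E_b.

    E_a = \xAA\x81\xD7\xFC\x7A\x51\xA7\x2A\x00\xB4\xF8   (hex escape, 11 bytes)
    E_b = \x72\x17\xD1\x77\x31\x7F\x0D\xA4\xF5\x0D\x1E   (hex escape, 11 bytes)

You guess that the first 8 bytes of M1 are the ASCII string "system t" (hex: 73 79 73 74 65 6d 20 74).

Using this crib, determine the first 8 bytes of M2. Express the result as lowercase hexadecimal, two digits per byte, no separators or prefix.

abef75ff2e438afa

First, E_a ⊕ E_b = (M1 ⊕ K) ⊕ (M2 ⊕ K) = M1 ⊕ M2, so the key drops out. Then M2 = (M1 ⊕ M2) ⊕ M1 over the first 8 bytes.
byte 0: (aa ^ 72) ^ 73 = d8 ^ 73 = ab
byte 1: (81 ^ 17) ^ 79 = 96 ^ 79 = ef
byte 2: (d7 ^ d1) ^ 73 = 06 ^ 73 = 75
byte 3: (fc ^ 77) ^ 74 = 8b ^ 74 = ff
byte 4: (7a ^ 31) ^ 65 = 4b ^ 65 = 2e
byte 5: (51 ^ 7f) ^ 6d = 2e ^ 6d = 43
byte 6: (a7 ^ 0d) ^ 20 = aa ^ 20 = 8a
byte 7: (2a ^ a4) ^ 74 = 8e ^ 74 = fa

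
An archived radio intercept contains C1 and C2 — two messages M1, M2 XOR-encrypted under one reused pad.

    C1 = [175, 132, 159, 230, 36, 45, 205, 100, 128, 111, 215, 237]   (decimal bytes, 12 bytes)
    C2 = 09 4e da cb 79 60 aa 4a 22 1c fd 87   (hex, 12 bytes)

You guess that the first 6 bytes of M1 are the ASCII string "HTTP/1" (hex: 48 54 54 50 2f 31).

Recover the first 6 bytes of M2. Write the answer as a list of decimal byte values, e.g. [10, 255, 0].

[238, 158, 17, 125, 114, 124]

First, C1 ⊕ C2 = (M1 ⊕ K) ⊕ (M2 ⊕ K) = M1 ⊕ M2, so the key drops out. Then M2 = (M1 ⊕ M2) ⊕ M1 over the first 6 bytes.
byte 0: (af ⊕ 09) ⊕ 48 = a6 ⊕ 48 = ee
byte 1: (84 ⊕ 4e) ⊕ 54 = ca ⊕ 54 = 9e
byte 2: (9f ⊕ da) ⊕ 54 = 45 ⊕ 54 = 11
byte 3: (e6 ⊕ cb) ⊕ 50 = 2d ⊕ 50 = 7d
byte 4: (24 ⊕ 79) ⊕ 2f = 5d ⊕ 2f = 72
byte 5: (2d ⊕ 60) ⊕ 31 = 4d ⊕ 31 = 7c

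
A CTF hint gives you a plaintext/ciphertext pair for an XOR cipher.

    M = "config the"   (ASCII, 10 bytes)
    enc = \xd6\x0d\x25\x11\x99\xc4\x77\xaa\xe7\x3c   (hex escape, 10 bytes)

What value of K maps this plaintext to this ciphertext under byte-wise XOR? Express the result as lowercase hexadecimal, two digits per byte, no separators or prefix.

b5624b77f0a357de8f59

Since enc = M ⊕ K, XORing both sides with M gives K = M ⊕ enc.
byte 0: 01100011 xor 11010110 = 10110101
byte 1: 01101111 xor 00001101 = 01100010
byte 2: 01101110 xor 00100101 = 01001011
byte 3: 01100110 xor 00010001 = 01110111
byte 4: 01101001 xor 10011001 = 11110000
byte 5: 01100111 xor 11000100 = 10100011
byte 6: 00100000 xor 01110111 = 01010111
byte 7: 01110100 xor 10101010 = 11011110
byte 8: 01101000 xor 11100111 = 10001111
byte 9: 01100101 xor 00111100 = 01011001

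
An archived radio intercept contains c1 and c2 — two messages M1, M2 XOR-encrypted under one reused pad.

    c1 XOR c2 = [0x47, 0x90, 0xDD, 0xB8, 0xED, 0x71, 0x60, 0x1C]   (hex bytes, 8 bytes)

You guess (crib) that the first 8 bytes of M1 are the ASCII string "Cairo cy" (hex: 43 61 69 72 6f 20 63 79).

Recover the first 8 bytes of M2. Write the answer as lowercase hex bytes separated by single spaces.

Since c1 ⊕ c2 = M1 ⊕ M2, XORing with the guessed M1 bytes yields the corresponding M2 bytes: M2 = (c1 ⊕ c2) ⊕ M1.
01000111 XOR 01000011 = 00000100
10010000 XOR 01100001 = 11110001
11011101 XOR 01101001 = 10110100
10111000 XOR 01110010 = 11001010
11101101 XOR 01101111 = 10000010
01110001 XOR 00100000 = 01010001
01100000 XOR 01100011 = 00000011
00011100 XOR 01111001 = 01100101

04 f1 b4 ca 82 51 03 65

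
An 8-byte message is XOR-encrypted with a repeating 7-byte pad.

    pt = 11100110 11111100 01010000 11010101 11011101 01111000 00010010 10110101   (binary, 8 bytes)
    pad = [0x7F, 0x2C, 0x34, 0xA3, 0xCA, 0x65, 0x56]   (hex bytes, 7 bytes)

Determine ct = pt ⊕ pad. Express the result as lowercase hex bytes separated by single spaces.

The 7-byte key repeats, so the effective keystream is 7f 2c 34 a3 ca 65 56 7f.
byte 0: e6 XOR 7f = 99
byte 1: fc XOR 2c = d0
byte 2: 50 XOR 34 = 64
byte 3: d5 XOR a3 = 76
byte 4: dd XOR ca = 17
byte 5: 78 XOR 65 = 1d
byte 6: 12 XOR 56 = 44
byte 7: b5 XOR 7f = ca

99 d0 64 76 17 1d 44 ca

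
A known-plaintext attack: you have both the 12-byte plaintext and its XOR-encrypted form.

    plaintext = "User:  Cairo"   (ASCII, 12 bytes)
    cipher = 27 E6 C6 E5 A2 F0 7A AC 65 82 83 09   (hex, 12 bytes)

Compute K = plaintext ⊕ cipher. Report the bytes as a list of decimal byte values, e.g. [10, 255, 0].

[114, 149, 163, 151, 152, 208, 90, 239, 4, 235, 241, 102]

Since cipher = plaintext ⊕ K, XORing both sides with plaintext gives K = plaintext ⊕ cipher.
55 ⊕ 27 = 72
73 ⊕ e6 = 95
65 ⊕ c6 = a3
72 ⊕ e5 = 97
3a ⊕ a2 = 98
20 ⊕ f0 = d0
20 ⊕ 7a = 5a
43 ⊕ ac = ef
61 ⊕ 65 = 04
69 ⊕ 82 = eb
72 ⊕ 83 = f1
6f ⊕ 09 = 66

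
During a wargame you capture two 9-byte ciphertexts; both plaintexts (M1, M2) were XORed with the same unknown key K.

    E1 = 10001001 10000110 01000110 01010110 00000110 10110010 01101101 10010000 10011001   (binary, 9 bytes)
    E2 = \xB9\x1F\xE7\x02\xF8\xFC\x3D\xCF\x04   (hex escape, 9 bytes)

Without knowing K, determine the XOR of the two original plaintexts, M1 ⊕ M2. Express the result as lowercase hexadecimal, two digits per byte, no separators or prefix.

3099a154fe4e505f9d

E1 ⊕ E2 = (M1 ⊕ K) ⊕ (M2 ⊕ K) = M1 ⊕ M2 — the shared key cancels under XOR.
byte 0: 10001001 ^ 10111001 = 00110000
byte 1: 10000110 ^ 00011111 = 10011001
byte 2: 01000110 ^ 11100111 = 10100001
byte 3: 01010110 ^ 00000010 = 01010100
byte 4: 00000110 ^ 11111000 = 11111110
byte 5: 10110010 ^ 11111100 = 01001110
byte 6: 01101101 ^ 00111101 = 01010000
byte 7: 10010000 ^ 11001111 = 01011111
byte 8: 10011001 ^ 00000100 = 10011101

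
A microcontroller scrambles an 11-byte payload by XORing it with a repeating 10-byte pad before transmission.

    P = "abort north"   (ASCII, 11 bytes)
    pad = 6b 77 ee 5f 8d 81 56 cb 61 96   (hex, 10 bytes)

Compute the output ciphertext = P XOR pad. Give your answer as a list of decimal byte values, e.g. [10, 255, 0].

The 10-byte key repeats, so the effective keystream is 6b 77 ee 5f 8d 81 56 cb 61 96 6b.
byte 0: 61 ⊕ 6b = 0a
byte 1: 62 ⊕ 77 = 15
byte 2: 6f ⊕ ee = 81
byte 3: 72 ⊕ 5f = 2d
byte 4: 74 ⊕ 8d = f9
byte 5: 20 ⊕ 81 = a1
byte 6: 6e ⊕ 56 = 38
byte 7: 6f ⊕ cb = a4
byte 8: 72 ⊕ 61 = 13
byte 9: 74 ⊕ 96 = e2
byte 10: 68 ⊕ 6b = 03

[10, 21, 129, 45, 249, 161, 56, 164, 19, 226, 3]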